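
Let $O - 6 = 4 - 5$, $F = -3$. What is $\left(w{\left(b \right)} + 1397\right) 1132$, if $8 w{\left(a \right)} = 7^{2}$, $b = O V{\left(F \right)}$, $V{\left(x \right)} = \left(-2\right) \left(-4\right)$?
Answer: $\frac{3176675}{2} \approx 1.5883 \cdot 10^{6}$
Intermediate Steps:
$O = 5$ ($O = 6 + \left(4 - 5\right) = 6 - 1 = 5$)
$V{\left(x \right)} = 8$
$b = 40$ ($b = 5 \cdot 8 = 40$)
$w{\left(a \right)} = \frac{49}{8}$ ($w{\left(a \right)} = \frac{7^{2}}{8} = \frac{1}{8} \cdot 49 = \frac{49}{8}$)
$\left(w{\left(b \right)} + 1397\right) 1132 = \left(\frac{49}{8} + 1397\right) 1132 = \frac{11225}{8} \cdot 1132 = \frac{3176675}{2}$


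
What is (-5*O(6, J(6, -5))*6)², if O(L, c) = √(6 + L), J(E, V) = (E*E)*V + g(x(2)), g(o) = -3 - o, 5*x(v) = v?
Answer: 10800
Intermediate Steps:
x(v) = v/5
J(E, V) = -17/5 + V*E² (J(E, V) = (E*E)*V + (-3 - 2/5) = E²*V + (-3 - 1*⅖) = V*E² + (-3 - ⅖) = V*E² - 17/5 = -17/5 + V*E²)
(-5*O(6, J(6, -5))*6)² = (-5*√(6 + 6)*6)² = (-5*√12*6)² = (-5*(2*√3)*6)² = (-10*√3*6)² = (-60*√3)² = 10800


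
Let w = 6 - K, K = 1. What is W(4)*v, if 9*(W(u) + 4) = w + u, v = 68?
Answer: -204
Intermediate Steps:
w = 5 (w = 6 - 1*1 = 6 - 1 = 5)
W(u) = -31/9 + u/9 (W(u) = -4 + (5 + u)/9 = -4 + (5/9 + u/9) = -31/9 + u/9)
W(4)*v = (-31/9 + (⅑)*4)*68 = (-31/9 + 4/9)*68 = -3*68 = -204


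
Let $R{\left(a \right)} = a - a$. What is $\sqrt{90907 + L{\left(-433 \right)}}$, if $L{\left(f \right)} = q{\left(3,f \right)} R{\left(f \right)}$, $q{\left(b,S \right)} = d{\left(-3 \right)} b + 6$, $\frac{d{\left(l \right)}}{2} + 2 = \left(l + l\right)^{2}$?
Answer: $\sqrt{90907} \approx 301.51$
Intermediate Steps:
$d{\left(l \right)} = -4 + 8 l^{2}$ ($d{\left(l \right)} = -4 + 2 \left(l + l\right)^{2} = -4 + 2 \left(2 l\right)^{2} = -4 + 2 \cdot 4 l^{2} = -4 + 8 l^{2}$)
$R{\left(a \right)} = 0$
$q{\left(b,S \right)} = 6 + 68 b$ ($q{\left(b,S \right)} = \left(-4 + 8 \left(-3\right)^{2}\right) b + 6 = \left(-4 + 8 \cdot 9\right) b + 6 = \left(-4 + 72\right) b + 6 = 68 b + 6 = 6 + 68 b$)
$L{\left(f \right)} = 0$ ($L{\left(f \right)} = \left(6 + 68 \cdot 3\right) 0 = \left(6 + 204\right) 0 = 210 \cdot 0 = 0$)
$\sqrt{90907 + L{\left(-433 \right)}} = \sqrt{90907 + 0} = \sqrt{90907}$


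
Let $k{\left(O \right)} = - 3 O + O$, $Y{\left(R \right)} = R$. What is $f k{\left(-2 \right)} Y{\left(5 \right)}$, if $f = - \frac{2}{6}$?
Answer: $- \frac{20}{3} \approx -6.6667$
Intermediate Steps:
$f = - \frac{1}{3}$ ($f = \left(-2\right) \frac{1}{6} = - \frac{1}{3} \approx -0.33333$)
$k{\left(O \right)} = - 2 O$
$f k{\left(-2 \right)} Y{\left(5 \right)} = - \frac{\left(-2\right) \left(-2\right)}{3} \cdot 5 = \left(- \frac{1}{3}\right) 4 \cdot 5 = \left(- \frac{4}{3}\right) 5 = - \frac{20}{3}$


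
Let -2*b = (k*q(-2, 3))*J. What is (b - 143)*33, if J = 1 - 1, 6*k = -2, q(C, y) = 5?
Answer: -4719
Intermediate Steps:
k = -⅓ (k = (⅙)*(-2) = -⅓ ≈ -0.33333)
J = 0
b = 0 (b = -(-⅓*5)*0/2 = -(-5)*0/6 = -½*0 = 0)
(b - 143)*33 = (0 - 143)*33 = -143*33 = -4719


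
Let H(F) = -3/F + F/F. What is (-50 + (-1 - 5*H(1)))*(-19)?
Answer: 779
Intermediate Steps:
H(F) = 1 - 3/F (H(F) = -3/F + 1 = 1 - 3/F)
(-50 + (-1 - 5*H(1)))*(-19) = (-50 + (-1 - 5*(-3 + 1)/1))*(-19) = (-50 + (-1 - 5*(-2)))*(-19) = (-50 + (-1 + 10))*(-19) = (-50 + 9)*(-19) = -41*(-19) = 779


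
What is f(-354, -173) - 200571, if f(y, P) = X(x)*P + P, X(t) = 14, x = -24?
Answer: -203166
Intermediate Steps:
f(y, P) = 15*P (f(y, P) = 14*P + P = 15*P)
f(-354, -173) - 200571 = 15*(-173) - 200571 = -2595 - 200571 = -203166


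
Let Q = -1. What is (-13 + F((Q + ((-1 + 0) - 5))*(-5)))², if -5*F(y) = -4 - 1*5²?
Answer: 1296/25 ≈ 51.840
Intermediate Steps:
F(y) = 29/5 (F(y) = -(-4 - 1*5²)/5 = -(-4 - 1*25)/5 = -(-4 - 25)/5 = -⅕*(-29) = 29/5)
(-13 + F((Q + ((-1 + 0) - 5))*(-5)))² = (-13 + 29/5)² = (-36/5)² = 1296/25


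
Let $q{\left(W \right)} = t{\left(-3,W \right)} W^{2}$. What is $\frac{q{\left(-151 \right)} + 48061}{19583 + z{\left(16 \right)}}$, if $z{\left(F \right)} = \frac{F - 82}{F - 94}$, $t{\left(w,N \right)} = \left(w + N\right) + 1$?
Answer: $- \frac{22363198}{127295} \approx -175.68$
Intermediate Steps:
$t{\left(w,N \right)} = 1 + N + w$ ($t{\left(w,N \right)} = \left(N + w\right) + 1 = 1 + N + w$)
$q{\left(W \right)} = W^{2} \left(-2 + W\right)$ ($q{\left(W \right)} = \left(1 + W - 3\right) W^{2} = \left(-2 + W\right) W^{2} = W^{2} \left(-2 + W\right)$)
$z{\left(F \right)} = \frac{-82 + F}{-94 + F}$
$\frac{q{\left(-151 \right)} + 48061}{19583 + z{\left(16 \right)}} = \frac{\left(-151\right)^{2} \left(-2 - 151\right) + 48061}{19583 + \frac{-82 + 16}{-94 + 16}} = \frac{22801 \left(-153\right) + 48061}{19583 + \frac{1}{-78} \left(-66\right)} = \frac{-3488553 + 48061}{19583 - - \frac{11}{13}} = - \frac{3440492}{19583 + \frac{11}{13}} = - \frac{3440492}{\frac{254590}{13}} = \left(-3440492\right) \frac{13}{254590} = - \frac{22363198}{127295}$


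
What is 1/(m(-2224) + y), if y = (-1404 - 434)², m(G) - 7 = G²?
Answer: 1/8324427 ≈ 1.2013e-7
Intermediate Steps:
m(G) = 7 + G²
y = 3378244 (y = (-1838)² = 3378244)
1/(m(-2224) + y) = 1/((7 + (-2224)²) + 3378244) = 1/((7 + 4946176) + 3378244) = 1/(4946183 + 3378244) = 1/8324427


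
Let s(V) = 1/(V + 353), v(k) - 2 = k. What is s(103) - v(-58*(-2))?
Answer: -53807/456 ≈ -118.00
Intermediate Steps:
v(k) = 2 + k
s(V) = 1/(353 + V)
s(103) - v(-58*(-2)) = 1/(353 + 103) - (2 - 58*(-2)) = 1/456 - (2 + 116) = 1/456 - 1*118 = 1/456 - 118 = -53807/456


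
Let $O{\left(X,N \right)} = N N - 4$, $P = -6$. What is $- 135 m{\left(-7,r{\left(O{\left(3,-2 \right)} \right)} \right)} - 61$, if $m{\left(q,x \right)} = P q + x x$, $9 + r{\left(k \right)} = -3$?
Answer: $-25171$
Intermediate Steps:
$O{\left(X,N \right)} = -4 + N^{2}$ ($O{\left(X,N \right)} = N^{2} - 4 = -4 + N^{2}$)
$r{\left(k \right)} = -12$ ($r{\left(k \right)} = -9 - 3 = -12$)
$m{\left(q,x \right)} = x^{2} - 6 q$ ($m{\left(q,x \right)} = - 6 q + x x = - 6 q + x^{2} = x^{2} - 6 q$)
$- 135 m{\left(-7,r{\left(O{\left(3,-2 \right)} \right)} \right)} - 61 = - 135 \left(\left(-12\right)^{2} - -42\right) - 61 = - 135 \left(144 + 42\right) - 61 = \left(-135\right) 186 - 61 = -25110 - 61 = -25171$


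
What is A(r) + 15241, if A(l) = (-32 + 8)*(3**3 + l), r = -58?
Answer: 15985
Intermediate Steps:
A(l) = -648 - 24*l (A(l) = -24*(27 + l) = -648 - 24*l)
A(r) + 15241 = (-648 - 24*(-58)) + 15241 = (-648 + 1392) + 15241 = 744 + 15241 = 15985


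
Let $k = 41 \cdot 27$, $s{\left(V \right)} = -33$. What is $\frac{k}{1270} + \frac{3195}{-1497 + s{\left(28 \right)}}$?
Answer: $- \frac{13133}{10795} \approx -1.2166$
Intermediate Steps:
$k = 1107$
$\frac{k}{1270} + \frac{3195}{-1497 + s{\left(28 \right)}} = \frac{1107}{1270} + \frac{3195}{-1497 - 33} = 1107 \cdot \frac{1}{1270} + \frac{3195}{-1530} = \frac{1107}{1270} + 3195 \left(- \frac{1}{1530}\right) = \frac{1107}{1270} - \frac{71}{34} = - \frac{13133}{10795}$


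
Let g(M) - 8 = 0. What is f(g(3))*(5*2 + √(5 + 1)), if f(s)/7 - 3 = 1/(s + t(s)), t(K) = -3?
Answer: 224 + 112*√6/5 ≈ 278.87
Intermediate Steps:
g(M) = 8 (g(M) = 8 + 0 = 8)
f(s) = 21 + 7/(-3 + s) (f(s) = 21 + 7/(s - 3) = 21 + 7/(-3 + s))
f(g(3))*(5*2 + √(5 + 1)) = (7*(-8 + 3*8)/(-3 + 8))*(5*2 + √(5 + 1)) = (7*(-8 + 24)/5)*(10 + √6) = (7*(⅕)*16)*(10 + √6) = 112*(10 + √6)/5 = 224 + 112*√6/5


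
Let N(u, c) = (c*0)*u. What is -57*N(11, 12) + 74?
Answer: 74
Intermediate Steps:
N(u, c) = 0 (N(u, c) = 0*u = 0)
-57*N(11, 12) + 74 = -57*0 + 74 = 0 + 74 = 74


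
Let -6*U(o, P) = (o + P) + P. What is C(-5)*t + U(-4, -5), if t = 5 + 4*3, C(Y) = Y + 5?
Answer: 7/3 ≈ 2.3333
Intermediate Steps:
U(o, P) = -P/3 - o/6 (U(o, P) = -((o + P) + P)/6 = -((P + o) + P)/6 = -(o + 2*P)/6 = -P/3 - o/6)
C(Y) = 5 + Y
t = 17 (t = 5 + 12 = 17)
C(-5)*t + U(-4, -5) = (5 - 5)*17 + (-⅓*(-5) - ⅙*(-4)) = 0*17 + (5/3 + ⅔) = 0 + 7/3 = 7/3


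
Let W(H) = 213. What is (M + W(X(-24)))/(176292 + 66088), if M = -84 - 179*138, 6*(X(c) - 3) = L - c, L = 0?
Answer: -24573/242380 ≈ -0.10138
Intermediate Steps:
X(c) = 3 - c/6 (X(c) = 3 + (0 - c)/6 = 3 + (-c)/6 = 3 - c/6)
M = -24786 (M = -84 - 24702 = -24786)
(M + W(X(-24)))/(176292 + 66088) = (-24786 + 213)/(176292 + 66088) = -24573/242380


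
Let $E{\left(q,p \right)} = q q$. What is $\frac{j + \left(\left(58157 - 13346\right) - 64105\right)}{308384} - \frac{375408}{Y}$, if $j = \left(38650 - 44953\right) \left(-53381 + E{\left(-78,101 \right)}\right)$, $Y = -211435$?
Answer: $\frac{63143210645867}{65203171040} \approx 968.41$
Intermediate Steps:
$E{\left(q,p \right)} = q^{2}$
$j = 298112991$ ($j = \left(38650 - 44953\right) \left(-53381 + \left(-78\right)^{2}\right) = - 6303 \left(-53381 + 6084\right) = \left(-6303\right) \left(-47297\right) = 298112991$)
$\frac{j + \left(\left(58157 - 13346\right) - 64105\right)}{308384} - \frac{375408}{Y} = \frac{298112991 + \left(\left(58157 - 13346\right) - 64105\right)}{308384} - \frac{375408}{-211435} = \left(298112991 + \left(44811 - 64105\right)\right) \frac{1}{308384} - - \frac{375408}{211435} = \left(298112991 - 19294\right) \frac{1}{308384} + \frac{375408}{211435} = 298093697 \cdot \frac{1}{308384} + \frac{375408}{211435} = \frac{298093697}{308384} + \frac{375408}{211435} = \frac{63143210645867}{65203171040}$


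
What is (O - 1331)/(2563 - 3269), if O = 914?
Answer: 417/706 ≈ 0.59065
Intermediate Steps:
(O - 1331)/(2563 - 3269) = (914 - 1331)/(2563 - 3269) = -417/(-706) = -417*(-1/706) = 417/706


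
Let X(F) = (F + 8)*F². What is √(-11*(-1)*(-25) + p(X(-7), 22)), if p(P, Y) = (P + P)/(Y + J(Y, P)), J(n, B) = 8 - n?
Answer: I*√1051/2 ≈ 16.21*I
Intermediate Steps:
X(F) = F²*(8 + F) (X(F) = (8 + F)*F² = F²*(8 + F))
p(P, Y) = P/4 (p(P, Y) = (P + P)/(Y + (8 - Y)) = (2*P)/8 = (2*P)*(⅛) = P/4)
√(-11*(-1)*(-25) + p(X(-7), 22)) = √(-11*(-1)*(-25) + ((-7)²*(8 - 7))/4) = √(11*(-25) + (49*1)/4) = √(-275 + (¼)*49) = √(-275 + 49/4) = √(-1051/4) = I*√1051/2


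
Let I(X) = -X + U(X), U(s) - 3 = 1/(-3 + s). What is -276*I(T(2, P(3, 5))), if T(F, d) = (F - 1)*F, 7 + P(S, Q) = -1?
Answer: 0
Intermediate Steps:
U(s) = 3 + 1/(-3 + s)
P(S, Q) = -8 (P(S, Q) = -7 - 1 = -8)
T(F, d) = F*(-1 + F) (T(F, d) = (-1 + F)*F = F*(-1 + F))
I(X) = -X + (-8 + 3*X)/(-3 + X)
-276*I(T(2, P(3, 5))) = -276*(-8 - (2*(-1 + 2))² + 6*(2*(-1 + 2)))/(-3 + 2*(-1 + 2)) = -276*(-8 - (2*1)² + 6*(2*1))/(-3 + 2*1) = -276*(-8 - 1*2² + 6*2)/(-3 + 2) = -276*(-8 - 1*4 + 12)/(-1) = -(-276)*(-8 - 4 + 12) = -(-276)*0 = -276*0 = 0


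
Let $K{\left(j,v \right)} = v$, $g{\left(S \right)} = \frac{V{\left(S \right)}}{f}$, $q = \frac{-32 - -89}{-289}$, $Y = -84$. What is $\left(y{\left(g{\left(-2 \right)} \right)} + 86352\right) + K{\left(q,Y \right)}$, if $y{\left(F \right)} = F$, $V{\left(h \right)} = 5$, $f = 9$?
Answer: $\frac{776417}{9} \approx 86269.0$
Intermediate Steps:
$q = - \frac{57}{289}$ ($q = \left(-32 + 89\right) \left(- \frac{1}{289}\right) = 57 \left(- \frac{1}{289}\right) = - \frac{57}{289} \approx -0.19723$)
$g{\left(S \right)} = \frac{5}{9}$
$\left(y{\left(g{\left(-2 \right)} \right)} + 86352\right) + K{\left(q,Y \right)} = \left(\frac{5}{9} + 86352\right) - 84 = \frac{777173}{9} - 84 = \frac{776417}{9}$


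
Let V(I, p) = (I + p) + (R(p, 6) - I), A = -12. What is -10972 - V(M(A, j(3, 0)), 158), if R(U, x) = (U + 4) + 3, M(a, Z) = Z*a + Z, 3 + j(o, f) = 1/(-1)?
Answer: -11295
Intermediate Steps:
j(o, f) = -4 (j(o, f) = -3 + 1/(-1) = -3 - 1 = -4)
M(a, Z) = Z + Z*a
R(U, x) = 7 + U (R(U, x) = (4 + U) + 3 = 7 + U)
V(I, p) = 7 + 2*p (V(I, p) = (I + p) + ((7 + p) - I) = (I + p) + (7 + p - I) = 7 + 2*p)
-10972 - V(M(A, j(3, 0)), 158) = -10972 - (7 + 2*158) = -10972 - (7 + 316) = -10972 - 1*323 = -10972 - 323 = -11295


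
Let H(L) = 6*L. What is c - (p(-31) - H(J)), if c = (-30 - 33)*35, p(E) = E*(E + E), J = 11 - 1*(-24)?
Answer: -3917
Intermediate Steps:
J = 35 (J = 11 + 24 = 35)
p(E) = 2*E² (p(E) = E*(2*E) = 2*E²)
c = -2205 (c = -63*35 = -2205)
c - (p(-31) - H(J)) = -2205 - (2*(-31)² - 6*35) = -2205 - (2*961 - 1*210) = -2205 - (1922 - 210) = -2205 - 1*1712 = -2205 - 1712 = -3917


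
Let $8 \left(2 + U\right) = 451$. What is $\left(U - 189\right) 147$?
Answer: $- \frac{158319}{8} \approx -19790.0$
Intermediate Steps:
$U = \frac{435}{8}$ ($U = -2 + \frac{1}{8} \cdot 451 = -2 + \frac{451}{8} = \frac{435}{8} \approx 54.375$)
$\left(U - 189\right) 147 = \left(\frac{435}{8} - 189\right) 147 = \left(- \frac{1077}{8}\right) 147 = - \frac{158319}{8}$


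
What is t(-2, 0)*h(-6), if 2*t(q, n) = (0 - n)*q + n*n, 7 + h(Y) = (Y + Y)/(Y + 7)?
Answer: 0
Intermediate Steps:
h(Y) = -7 + 2*Y/(7 + Y) (h(Y) = -7 + (Y + Y)/(Y + 7) = -7 + (2*Y)/(7 + Y) = -7 + 2*Y/(7 + Y))
t(q, n) = n²/2 - n*q/2 (t(q, n) = ((0 - n)*q + n*n)/2 = ((-n)*q + n²)/2 = (-n*q + n²)/2 = (n² - n*q)/2 = n²/2 - n*q/2)
t(-2, 0)*h(-6) = ((½)*0*(0 - 1*(-2)))*((-49 - 5*(-6))/(7 - 6)) = ((½)*0*(0 + 2))*((-49 + 30)/1) = ((½)*0*2)*(1*(-19)) = 0*(-19) = 0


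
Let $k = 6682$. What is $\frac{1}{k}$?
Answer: $\frac{1}{6682} \approx 0.00014966$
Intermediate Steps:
$\frac{1}{k} = \frac{1}{6682}$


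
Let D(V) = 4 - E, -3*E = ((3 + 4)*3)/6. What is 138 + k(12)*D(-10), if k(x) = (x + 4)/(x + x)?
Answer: 1273/9 ≈ 141.44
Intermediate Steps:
k(x) = (4 + x)/(2*x) (k(x) = (4 + x)/((2*x)) = (4 + x)*(1/(2*x)) = (4 + x)/(2*x))
E = -7/6 (E = -(3 + 4)*3/(3*6) = -7*3/(3*6) = -7/6 ≈ -1.1667)
D(V) = 31/6 (D(V) = 4 - 1*(-7/6) = 4 + 7/6 = 31/6)
138 + k(12)*D(-10) = 138 + ((½)*(4 + 12)/12)*(31/6) = 138 + ((½)*(1/12)*16)*(31/6) = 138 + (⅔)*(31/6) = 138 + 31/9 = 1273/9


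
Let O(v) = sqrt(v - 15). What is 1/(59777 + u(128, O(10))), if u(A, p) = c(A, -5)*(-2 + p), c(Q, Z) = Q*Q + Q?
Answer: 26753/2078953729 - 16512*I*sqrt(5)/2078953729 ≈ 1.2868e-5 - 1.776e-5*I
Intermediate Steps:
c(Q, Z) = Q + Q**2 (c(Q, Z) = Q**2 + Q = Q + Q**2)
O(v) = sqrt(-15 + v)
u(A, p) = A*(1 + A)*(-2 + p) (u(A, p) = (A*(1 + A))*(-2 + p) = A*(1 + A)*(-2 + p))
1/(59777 + u(128, O(10))) = 1/(59777 + 128*(1 + 128)*(-2 + sqrt(-15 + 10))) = 1/(59777 + 128*129*(-2 + sqrt(-5))) = 1/(59777 + 128*129*(-2 + I*sqrt(5))) = 1/(59777 + (-33024 + 16512*I*sqrt(5))) = 1/(26753 + 16512*I*sqrt(5))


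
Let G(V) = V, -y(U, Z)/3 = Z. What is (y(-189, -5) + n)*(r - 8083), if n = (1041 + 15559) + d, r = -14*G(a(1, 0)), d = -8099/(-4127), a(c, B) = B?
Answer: -554317622932/4127 ≈ -1.3432e+8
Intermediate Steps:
y(U, Z) = -3*Z
d = 8099/4127 (d = -8099*(-1/4127) = 8099/4127 ≈ 1.9624)
r = 0 (r = -14*0 = 0)
n = 68516299/4127 (n = (1041 + 15559) + 8099/4127 = 16600 + 8099/4127 = 68516299/4127 ≈ 16602.)
(y(-189, -5) + n)*(r - 8083) = (-3*(-5) + 68516299/4127)*(0 - 8083) = (15 + 68516299/4127)*(-8083) = (68578204/4127)*(-8083) = -554317622932/4127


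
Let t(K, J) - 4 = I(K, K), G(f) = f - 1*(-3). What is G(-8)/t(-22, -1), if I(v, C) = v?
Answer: 5/18 ≈ 0.27778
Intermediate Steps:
G(f) = 3 + f (G(f) = f + 3 = 3 + f)
t(K, J) = 4 + K
G(-8)/t(-22, -1) = (3 - 8)/(4 - 22) = -5/(-18) = -5*(-1/18) = 5/18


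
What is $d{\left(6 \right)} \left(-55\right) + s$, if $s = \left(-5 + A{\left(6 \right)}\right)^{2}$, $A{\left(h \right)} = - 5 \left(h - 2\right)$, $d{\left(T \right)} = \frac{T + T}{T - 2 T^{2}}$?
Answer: $635$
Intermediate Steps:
$d{\left(T \right)} = \frac{2 T}{T - 2 T^{2}}$
$A{\left(h \right)} = 10 - 5 h$ ($A{\left(h \right)} = - 5 \left(-2 + h\right) = 10 - 5 h$)
$s = 625$ ($s = \left(-5 + \left(10 - 30\right)\right)^{2} = \left(-5 - 20\right)^{2} = \left(-25\right)^{2} = 625$)
$d{\left(6 \right)} \left(-55\right) + s = - \frac{2}{-1 + 2 \cdot 6} \left(-55\right) + 625 = - \frac{2}{-1 + 12} \left(-55\right) + 625 = - \frac{2}{11} \left(-55\right) + 625 = \left(-2\right) \frac{1}{11} \left(-55\right) + 625 = \left(- \frac{2}{11}\right) \left(-55\right) + 625 = 10 + 625 = 635$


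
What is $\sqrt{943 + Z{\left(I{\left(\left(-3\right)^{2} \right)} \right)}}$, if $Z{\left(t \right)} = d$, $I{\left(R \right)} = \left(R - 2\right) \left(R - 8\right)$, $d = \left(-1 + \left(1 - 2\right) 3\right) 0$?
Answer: $\sqrt{943} \approx 30.708$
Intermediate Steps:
$d = 0$ ($d = \left(-1 - 3\right) 0 = \left(-4\right) 0 = 0$)
$I{\left(R \right)} = \left(-8 + R\right) \left(-2 + R\right)$ ($I{\left(R \right)} = \left(-2 + R\right) \left(-8 + R\right) = \left(-8 + R\right) \left(-2 + R\right)$)
$Z{\left(t \right)} = 0$
$\sqrt{943 + Z{\left(I{\left(\left(-3\right)^{2} \right)} \right)}} = \sqrt{943 + 0} = \sqrt{943}$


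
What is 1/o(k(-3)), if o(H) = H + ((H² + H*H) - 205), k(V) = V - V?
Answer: -1/205 ≈ -0.0048781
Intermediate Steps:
k(V) = 0
o(H) = -205 + H + 2*H² (o(H) = H + ((H² + H²) - 205) = H + (2*H² - 205) = H + (-205 + 2*H²) = -205 + H + 2*H²)
1/o(k(-3)) = 1/(-205 + 0 + 2*0²) = 1/(-205 + 0 + 2*0) = 1/(-205 + 0 + 0) = 1/(-205) = -1/205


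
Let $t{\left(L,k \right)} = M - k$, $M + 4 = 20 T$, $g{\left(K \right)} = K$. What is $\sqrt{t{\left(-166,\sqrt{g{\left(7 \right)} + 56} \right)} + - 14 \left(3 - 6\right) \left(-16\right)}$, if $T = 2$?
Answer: $\sqrt{-636 - 3 \sqrt{7}} \approx 25.376 i$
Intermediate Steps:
$M = 36$ ($M = -4 + 20 \cdot 2 = -4 + 40 = 36$)
$t{\left(L,k \right)} = 36 - k$
$\sqrt{t{\left(-166,\sqrt{g{\left(7 \right)} + 56} \right)} + - 14 \left(3 - 6\right) \left(-16\right)} = \sqrt{\left(36 - \sqrt{7 + 56}\right) + - 14 \left(3 - 6\right) \left(-16\right)} = \sqrt{\left(36 - \sqrt{63}\right) + - 14 \left(3 - 6\right) \left(-16\right)} = \sqrt{\left(36 - 3 \sqrt{7}\right) + \left(-14\right) \left(-3\right) \left(-16\right)} = \sqrt{\left(36 - 3 \sqrt{7}\right) + 42 \left(-16\right)} = \sqrt{\left(36 - 3 \sqrt{7}\right) - 672} = \sqrt{-636 - 3 \sqrt{7}}$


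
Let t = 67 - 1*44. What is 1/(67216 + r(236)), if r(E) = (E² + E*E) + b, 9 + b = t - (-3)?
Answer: 1/178625 ≈ 5.5983e-6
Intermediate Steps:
t = 23 (t = 67 - 44 = 23)
b = 17 (b = -9 + (23 - (-3)) = -9 + (23 - 1*(-3)) = -9 + (23 + 3) = -9 + 26 = 17)
r(E) = 17 + 2*E² (r(E) = (E² + E*E) + 17 = (E² + E²) + 17 = 2*E² + 17 = 17 + 2*E²)
1/(67216 + r(236)) = 1/(67216 + (17 + 2*236²)) = 1/(67216 + (17 + 2*55696)) = 1/(67216 + (17 + 111392)) = 1/(67216 + 111409) = 1/178625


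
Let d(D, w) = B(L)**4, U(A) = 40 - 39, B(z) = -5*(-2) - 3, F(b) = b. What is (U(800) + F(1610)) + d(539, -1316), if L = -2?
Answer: 4012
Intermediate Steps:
B(z) = 7 (B(z) = 10 - 3 = 7)
U(A) = 1
d(D, w) = 2401 (d(D, w) = 7**4 = 2401)
(U(800) + F(1610)) + d(539, -1316) = (1 + 1610) + 2401 = 1611 + 2401 = 4012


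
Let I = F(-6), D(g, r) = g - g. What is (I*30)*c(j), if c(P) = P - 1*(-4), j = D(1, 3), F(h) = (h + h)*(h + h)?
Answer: 17280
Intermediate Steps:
D(g, r) = 0
F(h) = 4*h² (F(h) = (2*h)*(2*h) = 4*h²)
I = 144 (I = 4*(-6)² = 4*36 = 144)
j = 0
c(P) = 4 + P (c(P) = P + 4 = 4 + P)
(I*30)*c(j) = (144*30)*(4 + 0) = 4320*4 = 17280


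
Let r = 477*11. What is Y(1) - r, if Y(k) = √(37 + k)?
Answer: -5247 + √38 ≈ -5240.8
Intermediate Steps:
r = 5247
Y(1) - r = √(37 + 1) - 1*5247 = √38 - 5247 = -5247 + √38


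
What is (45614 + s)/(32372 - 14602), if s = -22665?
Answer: 22949/17770 ≈ 1.2914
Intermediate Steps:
(45614 + s)/(32372 - 14602) = (45614 - 22665)/(32372 - 14602) = 22949/17770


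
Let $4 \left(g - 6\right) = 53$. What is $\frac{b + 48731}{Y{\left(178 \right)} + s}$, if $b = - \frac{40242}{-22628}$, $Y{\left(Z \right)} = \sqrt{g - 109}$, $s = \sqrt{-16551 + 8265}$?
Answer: $- \frac{551362655 i}{5657 \sqrt{359} + 11314 \sqrt{8286}} \approx - 484.9 i$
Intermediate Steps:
$s = i \sqrt{8286}$ ($s = \sqrt{-8286} = i \sqrt{8286} \approx 91.027 i$)
$g = \frac{77}{4}$ ($g = 6 + \frac{1}{4} \cdot 53 = 6 + \frac{53}{4} = \frac{77}{4} \approx 19.25$)
$Y{\left(Z \right)} = \frac{i \sqrt{359}}{2}$ ($Y{\left(Z \right)} = \sqrt{\frac{77}{4} - 109} = \sqrt{- \frac{359}{4}} = \frac{i \sqrt{359}}{2}$)
$b = \frac{20121}{11314}$ ($b = \left(-40242\right) \left(- \frac{1}{22628}\right) = \frac{20121}{11314} \approx 1.7784$)
$\frac{b + 48731}{Y{\left(178 \right)} + s} = \frac{\frac{20121}{11314} + 48731}{\frac{i \sqrt{359}}{2} + i \sqrt{8286}} = \frac{551362655}{11314 \left(i \sqrt{8286} + \frac{i \sqrt{359}}{2}\right)}$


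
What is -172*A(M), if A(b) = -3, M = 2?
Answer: 516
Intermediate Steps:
-172*A(M) = -172*(-3) = 516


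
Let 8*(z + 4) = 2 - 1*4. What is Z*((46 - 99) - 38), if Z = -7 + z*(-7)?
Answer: -8281/4 ≈ -2070.3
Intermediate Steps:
z = -17/4 (z = -4 + (2 - 1*4)/8 = -4 + (2 - 4)/8 = -4 + (⅛)*(-2) = -4 - ¼ = -17/4 ≈ -4.2500)
Z = 91/4 (Z = -7 - 17/4*(-7) = -7 + 119/4 = 91/4 ≈ 22.750)
Z*((46 - 99) - 38) = 91*((46 - 99) - 38)/4 = 91*(-53 - 38)/4 = (91/4)*(-91) = -8281/4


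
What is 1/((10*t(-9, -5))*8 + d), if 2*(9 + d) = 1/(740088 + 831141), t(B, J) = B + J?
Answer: -3142458/3547835081 ≈ -0.00088574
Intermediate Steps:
d = -28282121/3142458 (d = -9 + 1/(2*(740088 + 831141)) = -9 + (1/2)/1571229 = -9 + (1/2)*(1/1571229) = -9 + 1/3142458 = -28282121/3142458 ≈ -9.0000)
1/((10*t(-9, -5))*8 + d) = 1/((10*(-9 - 5))*8 - 28282121/3142458) = 1/((10*(-14))*8 - 28282121/3142458) = 1/(-140*8 - 28282121/3142458) = 1/(-1120 - 28282121/3142458) = 1/(-3547835081/3142458) = -3142458/3547835081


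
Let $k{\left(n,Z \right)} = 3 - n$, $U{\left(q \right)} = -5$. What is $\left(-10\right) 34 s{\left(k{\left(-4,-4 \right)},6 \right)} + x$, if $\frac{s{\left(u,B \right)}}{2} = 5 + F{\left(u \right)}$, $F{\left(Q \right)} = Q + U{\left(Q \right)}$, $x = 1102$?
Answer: $-3658$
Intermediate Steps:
$F{\left(Q \right)} = -5 + Q$ ($F{\left(Q \right)} = Q - 5 = -5 + Q$)
$s{\left(u,B \right)} = 2 u$ ($s{\left(u,B \right)} = 2 \left(5 + \left(-5 + u\right)\right) = 2 u$)
$\left(-10\right) 34 s{\left(k{\left(-4,-4 \right)},6 \right)} + x = \left(-10\right) 34 \cdot 2 \left(3 - -4\right) + 1102 = - 340 \cdot 2 \left(3 + 4\right) + 1102 = - 340 \cdot 2 \cdot 7 + 1102 = \left(-340\right) 14 + 1102 = -4760 + 1102 = -3658$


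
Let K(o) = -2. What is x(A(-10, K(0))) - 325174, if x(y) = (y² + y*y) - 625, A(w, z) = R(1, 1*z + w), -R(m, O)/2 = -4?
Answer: -325671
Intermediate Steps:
R(m, O) = 8 (R(m, O) = -2*(-4) = 8)
A(w, z) = 8
x(y) = -625 + 2*y² (x(y) = (y² + y²) - 625 = 2*y² - 625 = -625 + 2*y²)
x(A(-10, K(0))) - 325174 = (-625 + 2*8²) - 325174 = (-625 + 2*64) - 325174 = (-625 + 128) - 325174 = -497 - 325174 = -325671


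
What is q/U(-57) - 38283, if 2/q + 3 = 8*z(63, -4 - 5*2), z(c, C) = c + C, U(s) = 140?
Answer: -1042446089/27230 ≈ -38283.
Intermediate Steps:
z(c, C) = C + c
q = 2/389 (q = 2/(-3 + 8*((-4 - 5*2) + 63)) = 2/(-3 + 8*((-4 - 10) + 63)) = 2/(-3 + 8*(-14 + 63)) = 2/(-3 + 8*49) = 2/(-3 + 392) = 2/389 ≈ 0.0051414)
q/U(-57) - 38283 = (2/389)/140 - 38283 = (2/389)*(1/140) - 38283 = 1/27230 - 38283 = -1042446089/27230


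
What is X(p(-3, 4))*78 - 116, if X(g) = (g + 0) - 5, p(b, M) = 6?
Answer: -38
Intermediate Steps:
X(g) = -5 + g (X(g) = g - 5 = -5 + g)
X(p(-3, 4))*78 - 116 = (-5 + 6)*78 - 116 = 1*78 - 116 = 78 - 116 = -38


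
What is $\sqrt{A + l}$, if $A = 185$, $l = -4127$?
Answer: $3 i \sqrt{438} \approx 62.785 i$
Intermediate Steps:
$\sqrt{A + l} = \sqrt{185 - 4127} = \sqrt{-3942} = 3 i \sqrt{438}$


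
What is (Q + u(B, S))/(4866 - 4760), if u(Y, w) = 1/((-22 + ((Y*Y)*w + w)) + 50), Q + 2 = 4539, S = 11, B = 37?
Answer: 68499627/1600388 ≈ 42.802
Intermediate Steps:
Q = 4537 (Q = -2 + 4539 = 4537)
u(Y, w) = 1/(28 + w + w*Y²) (u(Y, w) = 1/((-22 + (Y²*w + w)) + 50) = 1/((-22 + (w*Y² + w)) + 50) = 1/((-22 + (w + w*Y²)) + 50) = 1/((-22 + w + w*Y²) + 50) = 1/(28 + w + w*Y²))
(Q + u(B, S))/(4866 - 4760) = (4537 + 1/(28 + 11 + 11*37²))/(4866 - 4760) = (4537 + 1/(28 + 11 + 11*1369))/106 = (4537 + 1/(28 + 11 + 15059))*(1/106) = (4537 + 1/15098)*(1/106) = (68499627/15098)*(1/106) = 68499627/1600388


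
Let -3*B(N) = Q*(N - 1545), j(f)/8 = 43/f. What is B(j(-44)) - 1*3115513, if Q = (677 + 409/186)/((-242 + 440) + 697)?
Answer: -552030450349/177210 ≈ -3.1151e+6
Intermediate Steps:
Q = 126331/166470 (Q = (677 + 409*(1/186))/(198 + 697) = (677 + 409/186)/895 = (126331/186)*(1/895) = 126331/166470 ≈ 0.75888)
j(f) = 344/f (j(f) = 8*(43/f) = 344/f)
B(N) = 13012093/33294 - 126331*N/499410 (B(N) = -126331*(N - 1545)/499410 = -126331*(-1545 + N)/499410 = -(-13012093/11098 + 126331*N/166470)/3 = 13012093/33294 - 126331*N/499410)
B(j(-44)) - 1*3115513 = (13012093/33294 - 21728932/(249705*(-44))) - 1*3115513 = (13012093/33294 - 21728932*(-1)/(249705*44)) - 3115513 = (13012093/33294 - 126331/499410*(-86/11)) - 3115513 = (13012093/33294 + 5432233/2746755) - 3115513 = 69608381/177210 - 3115513 = -552030450349/177210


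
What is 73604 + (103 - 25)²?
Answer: 79688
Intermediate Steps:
73604 + (103 - 25)² = 73604 + 78² = 73604 + 6084 = 79688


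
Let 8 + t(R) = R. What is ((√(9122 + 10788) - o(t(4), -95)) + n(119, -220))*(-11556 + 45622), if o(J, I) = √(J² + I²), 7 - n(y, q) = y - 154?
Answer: 1430772 - 34066*√9041 + 34066*√19910 ≈ 2.9984e+6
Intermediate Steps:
t(R) = -8 + R
n(y, q) = 161 - y (n(y, q) = 7 - (y - 154) = 7 - (-154 + y) = 7 + (154 - y) = 161 - y)
o(J, I) = √(I² + J²)
((√(9122 + 10788) - o(t(4), -95)) + n(119, -220))*(-11556 + 45622) = ((√(9122 + 10788) - √((-95)² + (-8 + 4)²)) + (161 - 1*119))*(-11556 + 45622) = ((√19910 - √(9025 + (-4)²)) + (161 - 119))*34066 = ((√19910 - √(9025 + 16)) + 42)*34066 = ((√19910 - √9041) + 42)*34066 = (42 + √19910 - √9041)*34066 = 1430772 - 34066*√9041 + 34066*√19910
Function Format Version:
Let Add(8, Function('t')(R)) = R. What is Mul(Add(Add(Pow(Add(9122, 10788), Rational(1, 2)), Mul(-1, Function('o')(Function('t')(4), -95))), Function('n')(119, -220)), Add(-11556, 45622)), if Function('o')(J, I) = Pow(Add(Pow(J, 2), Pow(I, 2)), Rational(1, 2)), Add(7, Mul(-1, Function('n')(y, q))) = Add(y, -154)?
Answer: Add(1430772, Mul(-34066, Pow(9041, Rational(1, 2))), Mul(34066, Pow(19910, Rational(1, 2)))) ≈ 2.9984e+6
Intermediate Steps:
Function('t')(R) = Add(-8, R)
Function('n')(y, q) = Add(161, Mul(-1, y)) (Function('n')(y, q) = Add(7, Mul(-1, Add(y, -154))) = Add(7, Mul(-1, Add(-154, y))) = Add(7, Add(154, Mul(-1, y))) = Add(161, Mul(-1, y)))
Function('o')(J, I) = Pow(Add(Pow(I, 2), Pow(J, 2)), Rational(1, 2))
Mul(Add(Add(Pow(Add(9122, 10788), Rational(1, 2)), Mul(-1, Function('o')(Function('t')(4), -95))), Function('n')(119, -220)), Add(-11556, 45622)) = Mul(Add(Add(Pow(Add(9122, 10788), Rational(1, 2)), Mul(-1, Pow(Add(Pow(-95, 2), Pow(Add(-8, 4), 2)), Rational(1, 2)))), Add(161, Mul(-1, 119))), Add(-11556, 45622)) = Mul(Add(Add(Pow(19910, Rational(1, 2)), Mul(-1, Pow(Add(9025, Pow(-4, 2)), Rational(1, 2)))), Add(161, -119)), 34066) = Mul(Add(Add(Pow(19910, Rational(1, 2)), Mul(-1, Pow(Add(9025, 16), Rational(1, 2)))), 42), 34066) = Mul(Add(Add(Pow(19910, Rational(1, 2)), Mul(-1, Pow(9041, Rational(1, 2)))), 42), 34066) = Mul(Add(42, Pow(19910, Rational(1, 2)), Mul(-1, Pow(9041, Rational(1, 2)))), 34066) = Add(1430772, Mul(-34066, Pow(9041, Rational(1, 2))), Mul(34066, Pow(19910, Rational(1, 2))))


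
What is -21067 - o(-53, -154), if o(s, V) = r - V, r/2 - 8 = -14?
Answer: -21209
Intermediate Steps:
r = -12 (r = 16 + 2*(-14) = 16 - 28 = -12)
o(s, V) = -12 - V
-21067 - o(-53, -154) = -21067 - (-12 - 1*(-154)) = -21067 - (-12 + 154) = -21067 - 1*142 = -21067 - 142 = -21209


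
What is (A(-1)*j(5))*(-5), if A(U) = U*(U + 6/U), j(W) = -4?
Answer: 140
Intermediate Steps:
(A(-1)*j(5))*(-5) = ((6 + (-1)²)*(-4))*(-5) = ((6 + 1)*(-4))*(-5) = (7*(-4))*(-5) = -28*(-5) = 140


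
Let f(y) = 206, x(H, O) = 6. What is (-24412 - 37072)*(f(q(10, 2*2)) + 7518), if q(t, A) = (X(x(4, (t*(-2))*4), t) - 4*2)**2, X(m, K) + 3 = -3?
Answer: -474902416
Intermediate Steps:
X(m, K) = -6 (X(m, K) = -3 - 3 = -6)
q(t, A) = 196 (q(t, A) = (-6 - 4*2)**2 = (-6 - 8)**2 = (-14)**2 = 196)
(-24412 - 37072)*(f(q(10, 2*2)) + 7518) = (-24412 - 37072)*(206 + 7518) = -61484*7724 = -474902416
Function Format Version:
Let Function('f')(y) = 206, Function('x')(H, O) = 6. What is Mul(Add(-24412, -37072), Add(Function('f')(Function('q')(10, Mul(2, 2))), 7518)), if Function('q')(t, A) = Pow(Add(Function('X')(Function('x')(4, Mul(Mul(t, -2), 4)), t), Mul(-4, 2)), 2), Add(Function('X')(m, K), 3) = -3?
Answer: -474902416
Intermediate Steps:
Function('X')(m, K) = -6 (Function('X')(m, K) = Add(-3, -3) = -6)
Function('q')(t, A) = 196 (Function('q')(t, A) = Pow(Add(-6, Mul(-4, 2)), 2) = Pow(Add(-6, -8), 2) = Pow(-14, 2) = 196)
Mul(Add(-24412, -37072), Add(Function('f')(Function('q')(10, Mul(2, 2))), 7518)) = Mul(Add(-24412, -37072), Add(206, 7518)) = Mul(-61484, 7724) = -474902416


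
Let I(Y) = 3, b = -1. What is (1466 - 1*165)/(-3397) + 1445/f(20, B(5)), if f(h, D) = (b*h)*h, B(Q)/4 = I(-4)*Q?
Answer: -1085813/271760 ≈ -3.9955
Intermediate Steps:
B(Q) = 12*Q (B(Q) = 4*(3*Q) = 12*Q)
f(h, D) = -h**2 (f(h, D) = (-h)*h = -h**2)
(1466 - 1*165)/(-3397) + 1445/f(20, B(5)) = (1466 - 1*165)/(-3397) + 1445/((-1*20**2)) = (1466 - 165)*(-1/3397) + 1445/((-1*400)) = 1301*(-1/3397) + 1445/(-400) = -1301/3397 + 1445*(-1/400) = -1301/3397 - 289/80 = -1085813/271760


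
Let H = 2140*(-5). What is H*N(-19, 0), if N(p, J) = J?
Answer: 0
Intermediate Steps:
H = -10700
H*N(-19, 0) = -10700*0 = 0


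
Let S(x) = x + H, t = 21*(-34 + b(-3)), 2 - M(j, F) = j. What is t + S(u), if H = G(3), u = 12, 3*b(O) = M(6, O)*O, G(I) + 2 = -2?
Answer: -622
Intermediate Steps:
G(I) = -4 (G(I) = -2 - 2 = -4)
M(j, F) = 2 - j
b(O) = -4*O/3 (b(O) = ((2 - 1*6)*O)/3 = ((2 - 6)*O)/3 = (-4*O)/3 = -4*O/3)
t = -630 (t = 21*(-34 - 4/3*(-3)) = 21*(-34 + 4) = 21*(-30) = -630)
H = -4
S(x) = -4 + x (S(x) = x - 4 = -4 + x)
t + S(u) = -630 + (-4 + 12) = -630 + 8 = -622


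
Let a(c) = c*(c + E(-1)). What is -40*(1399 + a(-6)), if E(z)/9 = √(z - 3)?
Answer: -57400 + 4320*I ≈ -57400.0 + 4320.0*I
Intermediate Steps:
E(z) = 9*√(-3 + z) (E(z) = 9*√(z - 3) = 9*√(-3 + z))
a(c) = c*(c + 18*I) (a(c) = c*(c + 9*√(-3 - 1)) = c*(c + 9*√(-4)) = c*(c + 9*(2*I)) = c*(c + 18*I))
-40*(1399 + a(-6)) = -40*(1399 - 6*(-6 + 18*I)) = -40*(1399 + (36 - 108*I)) = -40*(1435 - 108*I) = -57400 + 4320*I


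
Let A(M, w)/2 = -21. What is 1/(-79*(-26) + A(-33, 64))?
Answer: 1/2012 ≈ 0.00049702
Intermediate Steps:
A(M, w) = -42 (A(M, w) = 2*(-21) = -42)
1/(-79*(-26) + A(-33, 64)) = 1/(-79*(-26) - 42) = 1/(2054 - 42) = 1/2012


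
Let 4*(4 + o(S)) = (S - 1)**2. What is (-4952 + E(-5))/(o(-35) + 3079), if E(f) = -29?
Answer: -4981/3399 ≈ -1.4654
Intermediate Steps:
o(S) = -4 + (-1 + S)**2/4 (o(S) = -4 + (S - 1)**2/4 = -4 + (-1 + S)**2/4)
(-4952 + E(-5))/(o(-35) + 3079) = (-4952 - 29)/((-4 + (-1 - 35)**2/4) + 3079) = -4981/((-4 + (1/4)*(-36)**2) + 3079) = -4981/((-4 + (1/4)*1296) + 3079) = -4981/((-4 + 324) + 3079) = -4981/(320 + 3079) = -4981/3399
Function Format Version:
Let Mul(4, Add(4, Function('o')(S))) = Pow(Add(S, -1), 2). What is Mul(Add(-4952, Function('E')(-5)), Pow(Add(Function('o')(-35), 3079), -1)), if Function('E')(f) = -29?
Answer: Rational(-4981, 3399) ≈ -1.4654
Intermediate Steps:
Function('o')(S) = Add(-4, Mul(Rational(1, 4), Pow(Add(-1, S), 2))) (Function('o')(S) = Add(-4, Mul(Rational(1, 4), Pow(Add(S, -1), 2))) = Add(-4, Mul(Rational(1, 4), Pow(Add(-1, S), 2))))
Mul(Add(-4952, Function('E')(-5)), Pow(Add(Function('o')(-35), 3079), -1)) = Mul(Add(-4952, -29), Pow(Add(Add(-4, Mul(Rational(1, 4), Pow(Add(-1, -35), 2))), 3079), -1)) = Mul(-4981, Pow(Add(Add(-4, Mul(Rational(1, 4), Pow(-36, 2))), 3079), -1)) = Mul(-4981, Pow(Add(Add(-4, Mul(Rational(1, 4), 1296)), 3079), -1)) = Mul(-4981, Pow(Add(Add(-4, 324), 3079), -1)) = Mul(-4981, Pow(Add(320, 3079), -1)) = Mul(-4981, Pow(3399, -1)) = Mul(-4981, Rational(1, 3399)) = Rational(-4981, 3399)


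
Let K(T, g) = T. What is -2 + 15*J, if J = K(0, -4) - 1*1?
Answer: -17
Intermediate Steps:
J = -1 (J = 0 - 1*1 = 0 - 1 = -1)
-2 + 15*J = -2 + 15*(-1) = -2 - 15 = -17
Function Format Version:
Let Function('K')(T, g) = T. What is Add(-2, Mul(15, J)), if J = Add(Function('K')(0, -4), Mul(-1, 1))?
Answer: -17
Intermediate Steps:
J = -1 (J = Add(0, Mul(-1, 1)) = Add(0, -1) = -1)
Add(-2, Mul(15, J)) = Add(-2, Mul(15, -1)) = Add(-2, -15) = -17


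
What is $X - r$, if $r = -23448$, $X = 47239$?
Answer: $70687$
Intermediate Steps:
$X - r = 47239 - -23448 = 47239 + 23448 = 70687$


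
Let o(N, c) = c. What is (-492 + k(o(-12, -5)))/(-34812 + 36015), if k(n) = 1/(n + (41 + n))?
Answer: -15251/37293 ≈ -0.40895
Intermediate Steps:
k(n) = 1/(41 + 2*n)
(-492 + k(o(-12, -5)))/(-34812 + 36015) = (-492 + 1/(41 + 2*(-5)))/(-34812 + 36015) = (-492 + 1/(41 - 10))/1203 = (-492 + 1/31)*(1/1203) = -15251/31*1/1203 = -15251/37293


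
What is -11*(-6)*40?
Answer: 2640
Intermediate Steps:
-11*(-6)*40 = 66*40 = 2640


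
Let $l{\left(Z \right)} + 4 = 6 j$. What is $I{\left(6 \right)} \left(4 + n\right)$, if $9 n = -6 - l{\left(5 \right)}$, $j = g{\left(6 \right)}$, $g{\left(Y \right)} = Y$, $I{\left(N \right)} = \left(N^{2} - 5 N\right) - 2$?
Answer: $- \frac{8}{9} \approx -0.88889$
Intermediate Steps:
$I{\left(N \right)} = -2 + N^{2} - 5 N$
$j = 6$
$l{\left(Z \right)} = 32$ ($l{\left(Z \right)} = -4 + 6 \cdot 6 = -4 + 36 = 32$)
$n = - \frac{38}{9}$ ($n = \frac{-6 - 32}{9} = \frac{1}{9} \left(-38\right) = - \frac{38}{9} \approx -4.2222$)
$I{\left(6 \right)} \left(4 + n\right) = \left(-2 + 6^{2} - 30\right) \left(4 - \frac{38}{9}\right) = \left(-2 + 36 - 30\right) \left(- \frac{2}{9}\right) = 4 \left(- \frac{2}{9}\right) = - \frac{8}{9}$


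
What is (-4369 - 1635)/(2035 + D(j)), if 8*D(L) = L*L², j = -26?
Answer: 3002/81 ≈ 37.062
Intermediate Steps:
D(L) = L³/8 (D(L) = (L*L²)/8 = L³/8)
(-4369 - 1635)/(2035 + D(j)) = (-4369 - 1635)/(2035 + (⅛)*(-26)³) = -6004/(2035 + (⅛)*(-17576)) = -6004/(2035 - 2197) = -6004/(-162) = -6004*(-1/162) = 3002/81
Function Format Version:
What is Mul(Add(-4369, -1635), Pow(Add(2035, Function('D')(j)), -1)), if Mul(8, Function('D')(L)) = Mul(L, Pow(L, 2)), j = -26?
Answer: Rational(3002, 81) ≈ 37.062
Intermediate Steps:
Function('D')(L) = Mul(Rational(1, 8), Pow(L, 3)) (Function('D')(L) = Mul(Rational(1, 8), Mul(L, Pow(L, 2))) = Mul(Rational(1, 8), Pow(L, 3)))
Mul(Add(-4369, -1635), Pow(Add(2035, Function('D')(j)), -1)) = Mul(Add(-4369, -1635), Pow(Add(2035, Mul(Rational(1, 8), Pow(-26, 3))), -1)) = Mul(-6004, Pow(Add(2035, Mul(Rational(1, 8), -17576)), -1)) = Mul(-6004, Pow(Add(2035, -2197), -1)) = Mul(-6004, Pow(-162, -1)) = Mul(-6004, Rational(-1, 162)) = Rational(3002, 81)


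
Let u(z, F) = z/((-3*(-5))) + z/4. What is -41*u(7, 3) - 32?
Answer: -7373/60 ≈ -122.88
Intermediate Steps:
u(z, F) = 19*z/60 (u(z, F) = z/15 + z*(¼) = z*(1/15) + z/4 = z/15 + z/4 = 19*z/60)
-41*u(7, 3) - 32 = -779*7/60 - 32 = -41*133/60 - 32 = -5453/60 - 32 = -7373/60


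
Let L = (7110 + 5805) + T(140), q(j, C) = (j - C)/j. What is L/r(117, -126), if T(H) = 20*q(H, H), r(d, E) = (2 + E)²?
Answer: 12915/15376 ≈ 0.83994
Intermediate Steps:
q(j, C) = (j - C)/j
T(H) = 0 (T(H) = 20*((H - H)/H) = 20*(0/H) = 20*0 = 0)
L = 12915 (L = (7110 + 5805) + 0 = 12915 + 0 = 12915)
L/r(117, -126) = 12915/((2 - 126)²) = 12915/((-124)²) = 12915/15376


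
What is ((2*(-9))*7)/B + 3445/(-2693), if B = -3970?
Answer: -6668666/5345605 ≈ -1.2475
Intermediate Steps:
((2*(-9))*7)/B + 3445/(-2693) = ((2*(-9))*7)/(-3970) + 3445/(-2693) = -18*7*(-1/3970) + 3445*(-1/2693) = -126*(-1/3970) - 3445/2693 = 63/1985 - 3445/2693 = -6668666/5345605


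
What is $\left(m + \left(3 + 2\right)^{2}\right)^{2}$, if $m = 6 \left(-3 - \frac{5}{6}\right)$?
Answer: $4$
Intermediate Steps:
$m = -23$ ($m = 6 \left(-3 - \frac{5}{6}\right) = 6 \left(- \frac{23}{6}\right) = -23$)
$\left(m + \left(3 + 2\right)^{2}\right)^{2} = \left(-23 + \left(3 + 2\right)^{2}\right)^{2} = \left(-23 + 5^{2}\right)^{2} = \left(-23 + 25\right)^{2} = 2^{2} = 4$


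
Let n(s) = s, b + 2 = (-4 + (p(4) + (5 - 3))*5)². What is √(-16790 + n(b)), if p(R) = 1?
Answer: I*√16671 ≈ 129.12*I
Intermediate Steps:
b = 119 (b = -2 + (-4 + (1 + (5 - 3))*5)² = -2 + (-4 + (1 + 2)*5)² = -2 + (-4 + 3*5)² = -2 + (-4 + 15)² = -2 + 11² = -2 + 121 = 119)
√(-16790 + n(b)) = √(-16790 + 119) = √(-16671) = I*√16671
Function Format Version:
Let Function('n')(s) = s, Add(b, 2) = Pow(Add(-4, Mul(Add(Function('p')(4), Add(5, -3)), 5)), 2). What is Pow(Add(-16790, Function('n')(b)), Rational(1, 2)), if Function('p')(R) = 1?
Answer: Mul(I, Pow(16671, Rational(1, 2))) ≈ Mul(129.12, I)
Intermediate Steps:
b = 119 (b = Add(-2, Pow(Add(-4, Mul(Add(1, Add(5, -3)), 5)), 2)) = Add(-2, Pow(Add(-4, Mul(Add(1, 2), 5)), 2)) = Add(-2, Pow(Add(-4, Mul(3, 5)), 2)) = Add(-2, Pow(Add(-4, 15), 2)) = Add(-2, Pow(11, 2)) = Add(-2, 121) = 119)
Pow(Add(-16790, Function('n')(b)), Rational(1, 2)) = Pow(Add(-16790, 119), Rational(1, 2)) = Pow(-16671, Rational(1, 2)) = Mul(I, Pow(16671, Rational(1, 2)))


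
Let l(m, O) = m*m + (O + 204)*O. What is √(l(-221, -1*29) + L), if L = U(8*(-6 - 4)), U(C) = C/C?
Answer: 3*√4863 ≈ 209.21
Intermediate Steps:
U(C) = 1
l(m, O) = m² + O*(204 + O) (l(m, O) = m² + (204 + O)*O = m² + O*(204 + O))
L = 1
√(l(-221, -1*29) + L) = √(((-1*29)² + (-221)² + 204*(-1*29)) + 1) = √(((-29)² + 48841 + 204*(-29)) + 1) = √((841 + 48841 - 5916) + 1) = √(43766 + 1) = √43767 = 3*√4863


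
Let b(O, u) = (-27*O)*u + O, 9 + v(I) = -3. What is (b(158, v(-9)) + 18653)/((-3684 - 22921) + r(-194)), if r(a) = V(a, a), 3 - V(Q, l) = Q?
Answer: -70003/26408 ≈ -2.6508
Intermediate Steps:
V(Q, l) = 3 - Q
v(I) = -12 (v(I) = -9 - 3 = -12)
b(O, u) = O - 27*O*u (b(O, u) = -27*O*u + O = O - 27*O*u)
r(a) = 3 - a
(b(158, v(-9)) + 18653)/((-3684 - 22921) + r(-194)) = (158*(1 - 27*(-12)) + 18653)/((-3684 - 22921) + (3 - 1*(-194))) = (158*(1 + 324) + 18653)/(-26605 + (3 + 194)) = (158*325 + 18653)/(-26605 + 197) = (51350 + 18653)/(-26408) = 70003*(-1/26408) = -70003/26408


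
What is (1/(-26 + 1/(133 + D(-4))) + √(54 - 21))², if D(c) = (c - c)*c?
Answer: 394395706/11950849 - 266*√33/3457 ≈ 32.559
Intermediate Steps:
D(c) = 0 (D(c) = 0*c = 0)
(1/(-26 + 1/(133 + D(-4))) + √(54 - 21))² = (1/(-26 + 1/(133 + 0)) + √(54 - 21))² = (1/(-26 + 1/133) + √33)² = (1/(-3457/133) + √33)² = (-133/3457 + √33)²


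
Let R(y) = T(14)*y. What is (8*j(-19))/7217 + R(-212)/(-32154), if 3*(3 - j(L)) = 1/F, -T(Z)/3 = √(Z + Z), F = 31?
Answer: 2224/671181 - 212*√7/5359 ≈ -0.10135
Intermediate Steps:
T(Z) = -3*√2*√Z (T(Z) = -3*√(Z + Z) = -3*√2*√Z)
j(L) = 278/93 (j(L) = 3 - ⅓/31 = 3 - ⅓*1/31 = 3 - 1/93 = 278/93)
R(y) = -6*y*√7 (R(y) = (-3*√2*√14)*y = (-6*√7)*y = -6*y*√7)
(8*j(-19))/7217 + R(-212)/(-32154) = (8*(278/93))/7217 - 6*(-212)*√7/(-32154) = (2224/93)*(1/7217) + (1272*√7)*(-1/32154) = 2224/671181 - 212*√7/5359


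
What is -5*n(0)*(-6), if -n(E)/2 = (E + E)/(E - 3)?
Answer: 0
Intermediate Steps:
n(E) = -4*E/(-3 + E) (n(E) = -2*(E + E)/(E - 3) = -2*2*E/(-3 + E) = -4*E/(-3 + E))
-5*n(0)*(-6) = -(-20)*0/(-3 + 0)*(-6) = -(-20)*0/(-3)*(-6) = -(-20)*0*(-1)/3*(-6) = -5*0*(-6) = 0*(-6) = 0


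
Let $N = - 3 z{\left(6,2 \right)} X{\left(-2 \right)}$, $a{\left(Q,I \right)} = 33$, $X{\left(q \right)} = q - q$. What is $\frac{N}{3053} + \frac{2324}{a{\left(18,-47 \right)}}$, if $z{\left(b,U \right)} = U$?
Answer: $\frac{2324}{33} \approx 70.424$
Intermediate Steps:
$X{\left(q \right)} = 0$
$N = 0$ ($N = \left(-3\right) 2 \cdot 0 = \left(-6\right) 0 = 0$)
$\frac{N}{3053} + \frac{2324}{a{\left(18,-47 \right)}} = \frac{0}{3053} + \frac{2324}{33} = 0 \cdot \frac{1}{3053} + 2324 \cdot \frac{1}{33} = 0 + \frac{2324}{33} = \frac{2324}{33}$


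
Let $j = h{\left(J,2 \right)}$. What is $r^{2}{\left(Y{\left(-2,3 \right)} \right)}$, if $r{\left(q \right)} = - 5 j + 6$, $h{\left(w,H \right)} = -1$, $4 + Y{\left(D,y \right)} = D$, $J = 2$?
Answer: $121$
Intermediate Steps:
$Y{\left(D,y \right)} = -4 + D$
$j = -1$
$r{\left(q \right)} = 11$ ($r{\left(q \right)} = \left(-5\right) \left(-1\right) + 6 = 5 + 6 = 11$)
$r^{2}{\left(Y{\left(-2,3 \right)} \right)} = 11^{2} = 121$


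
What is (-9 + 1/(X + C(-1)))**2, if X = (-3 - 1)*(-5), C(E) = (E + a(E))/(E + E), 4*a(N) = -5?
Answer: 2289169/28561 ≈ 80.150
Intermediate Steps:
a(N) = -5/4 (a(N) = (1/4)*(-5) = -5/4)
C(E) = (-5/4 + E)/(2*E) (C(E) = (E - 5/4)/(E + E) = (-5/4 + E)/((2*E)) = (-5/4 + E)*(1/(2*E)) = (-5/4 + E)/(2*E))
X = 20 (X = -4*(-5) = 20)
(-9 + 1/(X + C(-1)))**2 = (-9 + 1/(20 + (1/8)*(-5 + 4*(-1))/(-1)))**2 = (-9 + 1/(20 + (1/8)*(-1)*(-5 - 4)))**2 = (-9 + 1/(20 + (1/8)*(-1)*(-9)))**2 = (-9 + 1/(20 + 9/8))**2 = (-9 + 1/(169/8))**2 = (-9 + 8/169)**2 = (-1513/169)**2 = 2289169/28561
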